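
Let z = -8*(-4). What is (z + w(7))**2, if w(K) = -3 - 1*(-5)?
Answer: 1156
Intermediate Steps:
w(K) = 2 (w(K) = -3 + 5 = 2)
z = 32
(z + w(7))**2 = (32 + 2)**2 = 34**2 = 1156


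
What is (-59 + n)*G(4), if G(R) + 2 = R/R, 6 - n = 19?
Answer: 72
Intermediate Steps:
n = -13 (n = 6 - 1*19 = 6 - 19 = -13)
G(R) = -1 (G(R) = -2 + R/R = -2 + 1 = -1)
(-59 + n)*G(4) = (-59 - 13)*(-1) = -72*(-1) = 72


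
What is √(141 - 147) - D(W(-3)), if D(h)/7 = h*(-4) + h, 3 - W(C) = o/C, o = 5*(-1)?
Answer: 28 + I*√6 ≈ 28.0 + 2.4495*I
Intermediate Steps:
o = -5
W(C) = 3 + 5/C (W(C) = 3 - (-5)/C = 3 + 5/C)
D(h) = -21*h (D(h) = 7*(h*(-4) + h) = 7*(-4*h + h) = 7*(-3*h) = -21*h)
√(141 - 147) - D(W(-3)) = √(141 - 147) - (-21)*(3 + 5/(-3)) = √(-6) - (-21)*(3 + 5*(-⅓)) = I*√6 - (-21)*(3 - 5/3) = I*√6 - (-21)*4/3 = I*√6 - 1*(-28) = I*√6 + 28 = 28 + I*√6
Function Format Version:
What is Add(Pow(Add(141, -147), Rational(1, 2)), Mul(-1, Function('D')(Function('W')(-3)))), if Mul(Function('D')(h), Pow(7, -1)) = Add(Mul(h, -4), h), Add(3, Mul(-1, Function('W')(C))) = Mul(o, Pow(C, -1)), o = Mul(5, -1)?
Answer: Add(28, Mul(I, Pow(6, Rational(1, 2)))) ≈ Add(28.000, Mul(2.4495, I))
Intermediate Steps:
o = -5
Function('W')(C) = Add(3, Mul(5, Pow(C, -1))) (Function('W')(C) = Add(3, Mul(-1, Mul(-5, Pow(C, -1)))) = Add(3, Mul(5, Pow(C, -1))))
Function('D')(h) = Mul(-21, h) (Function('D')(h) = Mul(7, Add(Mul(h, -4), h)) = Mul(7, Add(Mul(-4, h), h)) = Mul(7, Mul(-3, h)) = Mul(-21, h))
Add(Pow(Add(141, -147), Rational(1, 2)), Mul(-1, Function('D')(Function('W')(-3)))) = Add(Pow(Add(141, -147), Rational(1, 2)), Mul(-1, Mul(-21, Add(3, Mul(5, Pow(-3, -1)))))) = Add(Pow(-6, Rational(1, 2)), Mul(-1, Mul(-21, Add(3, Mul(5, Rational(-1, 3)))))) = Add(Mul(I, Pow(6, Rational(1, 2))), Mul(-1, Mul(-21, Add(3, Rational(-5, 3))))) = Add(Mul(I, Pow(6, Rational(1, 2))), Mul(-1, Mul(-21, Rational(4, 3)))) = Add(Mul(I, Pow(6, Rational(1, 2))), Mul(-1, -28)) = Add(Mul(I, Pow(6, Rational(1, 2))), 28) = Add(28, Mul(I, Pow(6, Rational(1, 2))))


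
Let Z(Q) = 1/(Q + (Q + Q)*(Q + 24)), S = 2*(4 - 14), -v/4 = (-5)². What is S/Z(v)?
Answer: -302000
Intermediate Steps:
v = -100 (v = -4*(-5)² = -4*25 = -100)
S = -20 (S = 2*(-10) = -20)
Z(Q) = 1/(Q + 2*Q*(24 + Q)) (Z(Q) = 1/(Q + (2*Q)*(24 + Q)) = 1/(Q + 2*Q*(24 + Q)))
S/Z(v) = -20/(1/((-100)*(49 + 2*(-100)))) = -20/((-1/(100*(49 - 200)))) = -20/((-1/100/(-151))) = -20/((-1/100*(-1/151))) = -20/1/15100 = -20*15100 = -302000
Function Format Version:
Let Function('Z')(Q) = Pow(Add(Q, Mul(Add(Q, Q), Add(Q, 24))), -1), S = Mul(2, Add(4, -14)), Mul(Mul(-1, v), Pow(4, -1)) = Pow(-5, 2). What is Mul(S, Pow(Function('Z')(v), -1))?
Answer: -302000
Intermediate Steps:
v = -100 (v = Mul(-4, Pow(-5, 2)) = Mul(-4, 25) = -100)
S = -20 (S = Mul(2, -10) = -20)
Function('Z')(Q) = Pow(Add(Q, Mul(2, Q, Add(24, Q))), -1) (Function('Z')(Q) = Pow(Add(Q, Mul(Mul(2, Q), Add(24, Q))), -1) = Pow(Add(Q, Mul(2, Q, Add(24, Q))), -1))
Mul(S, Pow(Function('Z')(v), -1)) = Mul(-20, Pow(Mul(Pow(-100, -1), Pow(Add(49, Mul(2, -100)), -1)), -1)) = Mul(-20, Pow(Mul(Rational(-1, 100), Pow(Add(49, -200), -1)), -1)) = Mul(-20, Pow(Mul(Rational(-1, 100), Pow(-151, -1)), -1)) = Mul(-20, Pow(Mul(Rational(-1, 100), Rational(-1, 151)), -1)) = Mul(-20, Pow(Rational(1, 15100), -1)) = Mul(-20, 15100) = -302000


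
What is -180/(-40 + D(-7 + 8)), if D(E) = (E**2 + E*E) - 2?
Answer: 9/2 ≈ 4.5000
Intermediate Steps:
D(E) = -2 + 2*E**2 (D(E) = (E**2 + E**2) - 2 = 2*E**2 - 2 = -2 + 2*E**2)
-180/(-40 + D(-7 + 8)) = -180/(-40 + (-2 + 2*(-7 + 8)**2)) = -180/(-40 + (-2 + 2*1**2)) = -180/(-40 + (-2 + 2*1)) = -180/(-40 + (-2 + 2)) = -180/(-40 + 0) = -180/(-40) = -180*(-1/40) = 9/2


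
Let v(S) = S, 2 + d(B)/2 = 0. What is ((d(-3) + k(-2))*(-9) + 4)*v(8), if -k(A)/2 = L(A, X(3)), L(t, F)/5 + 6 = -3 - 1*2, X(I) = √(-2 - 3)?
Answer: -7600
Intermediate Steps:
X(I) = I*√5 (X(I) = √(-5) = I*√5)
L(t, F) = -55 (L(t, F) = -30 + 5*(-3 - 1*2) = -30 + 5*(-3 - 2) = -30 + 5*(-5) = -30 - 25 = -55)
k(A) = 110 (k(A) = -2*(-55) = 110)
d(B) = -4 (d(B) = -4 + 2*0 = -4 + 0 = -4)
((d(-3) + k(-2))*(-9) + 4)*v(8) = ((-4 + 110)*(-9) + 4)*8 = (106*(-9) + 4)*8 = (-954 + 4)*8 = -950*8 = -7600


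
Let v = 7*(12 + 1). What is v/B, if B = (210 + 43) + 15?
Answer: 91/268 ≈ 0.33955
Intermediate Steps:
v = 91 (v = 7*13 = 91)
B = 268 (B = 253 + 15 = 268)
v/B = 91/268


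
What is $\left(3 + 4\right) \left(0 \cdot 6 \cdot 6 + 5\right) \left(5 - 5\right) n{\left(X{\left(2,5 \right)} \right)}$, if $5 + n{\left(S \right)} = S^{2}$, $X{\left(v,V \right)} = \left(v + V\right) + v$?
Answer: $0$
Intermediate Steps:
$X{\left(v,V \right)} = V + 2 v$ ($X{\left(v,V \right)} = \left(V + v\right) + v = V + 2 v$)
$n{\left(S \right)} = -5 + S^{2}$
$\left(3 + 4\right) \left(0 \cdot 6 \cdot 6 + 5\right) \left(5 - 5\right) n{\left(X{\left(2,5 \right)} \right)} = \left(3 + 4\right) \left(0 \cdot 6 \cdot 6 + 5\right) \left(5 - 5\right) \left(-5 + \left(5 + 2 \cdot 2\right)^{2}\right) = 7 \left(0 \cdot 6 + 5\right) 0 \left(-5 + \left(5 + 4\right)^{2}\right) = 7 \left(0 + 5\right) 0 \left(-5 + 9^{2}\right) = 7 \cdot 5 \cdot 0 \left(-5 + 81\right) = 35 \cdot 0 \cdot 76 = 0 \cdot 76 = 0$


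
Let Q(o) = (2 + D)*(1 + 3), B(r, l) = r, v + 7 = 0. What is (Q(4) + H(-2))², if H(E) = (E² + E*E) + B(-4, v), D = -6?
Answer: 144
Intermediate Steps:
v = -7 (v = -7 + 0 = -7)
Q(o) = -16 (Q(o) = (2 - 6)*(1 + 3) = -4*4 = -16)
H(E) = -4 + 2*E² (H(E) = (E² + E*E) - 4 = (E² + E²) - 4 = 2*E² - 4 = -4 + 2*E²)
(Q(4) + H(-2))² = (-16 + (-4 + 2*(-2)²))² = (-16 + (-4 + 2*4))² = (-16 + (-4 + 8))² = (-16 + 4)² = (-12)² = 144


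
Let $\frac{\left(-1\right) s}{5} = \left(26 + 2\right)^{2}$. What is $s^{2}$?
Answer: $15366400$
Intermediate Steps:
$s = -3920$ ($s = - 5 \left(26 + 2\right)^{2} = - 5 \cdot 28^{2} = \left(-5\right) 784 = -3920$)
$s^{2} = \left(-3920\right)^{2} = 15366400$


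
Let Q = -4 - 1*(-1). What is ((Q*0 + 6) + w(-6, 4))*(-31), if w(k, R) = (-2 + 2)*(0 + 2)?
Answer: -186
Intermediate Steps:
Q = -3 (Q = -4 + 1 = -3)
w(k, R) = 0 (w(k, R) = 0*2 = 0)
((Q*0 + 6) + w(-6, 4))*(-31) = ((-3*0 + 6) + 0)*(-31) = ((0 + 6) + 0)*(-31) = (6 + 0)*(-31) = 6*(-31) = -186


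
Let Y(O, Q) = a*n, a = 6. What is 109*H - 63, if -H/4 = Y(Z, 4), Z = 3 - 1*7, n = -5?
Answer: 13017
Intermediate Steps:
Z = -4 (Z = 3 - 7 = -4)
Y(O, Q) = -30 (Y(O, Q) = 6*(-5) = -30)
H = 120 (H = -4*(-30) = 120)
109*H - 63 = 109*120 - 63 = 13080 - 63 = 13017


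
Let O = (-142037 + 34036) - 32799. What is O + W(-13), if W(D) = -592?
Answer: -141392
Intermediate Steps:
O = -140800 (O = -108001 - 32799 = -140800)
O + W(-13) = -140800 - 592 = -141392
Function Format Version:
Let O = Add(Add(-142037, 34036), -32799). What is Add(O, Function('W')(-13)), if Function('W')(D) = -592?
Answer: -141392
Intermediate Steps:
O = -140800 (O = Add(-108001, -32799) = -140800)
Add(O, Function('W')(-13)) = Add(-140800, -592) = -141392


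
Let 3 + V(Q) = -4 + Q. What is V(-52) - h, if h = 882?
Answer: -941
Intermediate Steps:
V(Q) = -7 + Q (V(Q) = -3 + (-4 + Q) = -7 + Q)
V(-52) - h = (-7 - 52) - 1*882 = -59 - 882 = -941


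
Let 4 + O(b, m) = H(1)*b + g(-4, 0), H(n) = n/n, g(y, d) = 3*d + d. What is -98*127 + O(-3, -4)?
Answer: -12453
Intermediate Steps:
g(y, d) = 4*d
H(n) = 1
O(b, m) = -4 + b (O(b, m) = -4 + (1*b + 4*0) = -4 + (b + 0) = -4 + b)
-98*127 + O(-3, -4) = -98*127 + (-4 - 3) = -12446 - 7 = -12453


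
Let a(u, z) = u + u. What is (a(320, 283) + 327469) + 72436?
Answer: 400545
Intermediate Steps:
a(u, z) = 2*u
(a(320, 283) + 327469) + 72436 = (2*320 + 327469) + 72436 = (640 + 327469) + 72436 = 328109 + 72436 = 400545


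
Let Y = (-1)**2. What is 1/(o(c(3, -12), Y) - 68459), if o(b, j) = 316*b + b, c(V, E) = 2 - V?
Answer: -1/68776 ≈ -1.4540e-5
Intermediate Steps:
Y = 1
o(b, j) = 317*b
1/(o(c(3, -12), Y) - 68459) = 1/(317*(2 - 1*3) - 68459) = 1/(317*(2 - 3) - 68459) = 1/(317*(-1) - 68459) = 1/(-317 - 68459) = 1/(-68776) = -1/68776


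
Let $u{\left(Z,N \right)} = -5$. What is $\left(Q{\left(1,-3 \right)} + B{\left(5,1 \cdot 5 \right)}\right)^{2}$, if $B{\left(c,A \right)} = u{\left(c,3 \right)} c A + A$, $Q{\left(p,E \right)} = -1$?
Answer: $14641$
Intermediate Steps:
$B{\left(c,A \right)} = A - 5 A c$ ($B{\left(c,A \right)} = - 5 c A + A = - 5 A c + A = A - 5 A c$)
$\left(Q{\left(1,-3 \right)} + B{\left(5,1 \cdot 5 \right)}\right)^{2} = \left(-1 + 1 \cdot 5 \left(1 - 25\right)\right)^{2} = \left(-1 + 5 \left(1 - 25\right)\right)^{2} = \left(-1 + 5 \left(-24\right)\right)^{2} = \left(-1 - 120\right)^{2} = \left(-121\right)^{2} = 14641$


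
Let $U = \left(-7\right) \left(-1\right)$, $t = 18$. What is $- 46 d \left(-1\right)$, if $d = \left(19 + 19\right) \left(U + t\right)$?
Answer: $43700$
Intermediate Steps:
$U = 7$
$d = 950$ ($d = \left(19 + 19\right) \left(7 + 18\right) = 38 \cdot 25 = 950$)
$- 46 d \left(-1\right) = \left(-46\right) 950 \left(-1\right) = \left(-43700\right) \left(-1\right) = 43700$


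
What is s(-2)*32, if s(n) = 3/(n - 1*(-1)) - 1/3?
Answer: -320/3 ≈ -106.67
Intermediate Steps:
s(n) = -1/3 + 3/(1 + n) (s(n) = 3/(n + 1) - 1*1/3 = 3/(1 + n) - 1/3 = -1/3 + 3/(1 + n))
s(-2)*32 = ((8 - 1*(-2))/(3*(1 - 2)))*32 = ((1/3)*(8 + 2)/(-1))*32 = ((1/3)*(-1)*10)*32 = -10/3*32 = -320/3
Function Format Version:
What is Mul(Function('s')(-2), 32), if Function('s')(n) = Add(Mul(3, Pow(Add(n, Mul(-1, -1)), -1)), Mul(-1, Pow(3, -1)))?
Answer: Rational(-320, 3) ≈ -106.67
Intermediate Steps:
Function('s')(n) = Add(Rational(-1, 3), Mul(3, Pow(Add(1, n), -1))) (Function('s')(n) = Add(Mul(3, Pow(Add(n, 1), -1)), Mul(-1, Rational(1, 3))) = Add(Mul(3, Pow(Add(1, n), -1)), Rational(-1, 3)) = Add(Rational(-1, 3), Mul(3, Pow(Add(1, n), -1))))
Mul(Function('s')(-2), 32) = Mul(Mul(Rational(1, 3), Pow(Add(1, -2), -1), Add(8, Mul(-1, -2))), 32) = Mul(Mul(Rational(1, 3), Pow(-1, -1), Add(8, 2)), 32) = Mul(Mul(Rational(1, 3), -1, 10), 32) = Mul(Rational(-10, 3), 32) = Rational(-320, 3)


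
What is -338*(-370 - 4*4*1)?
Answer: 130468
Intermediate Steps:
-338*(-370 - 4*4*1) = -338*(-370 - 16*1) = -338*(-370 - 16) = -338*(-386) = 130468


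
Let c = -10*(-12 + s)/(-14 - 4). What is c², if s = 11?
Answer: 25/81 ≈ 0.30864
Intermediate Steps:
c = -5/9 (c = -10*(-12 + 11)/(-14 - 4) = -(-10)/(-18) = -(-10)*(-1)/18 = -10*1/18 = -5/9 ≈ -0.55556)
c² = (-5/9)² = 25/81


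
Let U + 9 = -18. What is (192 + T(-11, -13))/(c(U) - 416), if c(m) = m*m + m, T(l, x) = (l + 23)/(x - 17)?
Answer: 479/715 ≈ 0.66993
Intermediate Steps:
U = -27 (U = -9 - 18 = -27)
T(l, x) = (23 + l)/(-17 + x)
c(m) = m + m² (c(m) = m² + m = m + m²)
(192 + T(-11, -13))/(c(U) - 416) = (192 + (23 - 11)/(-17 - 13))/(-27*(1 - 27) - 416) = (192 + 12/(-30))/(-27*(-26) - 416) = (192 - 1/30*12)/(702 - 416) = (192 - ⅖)/286 = (958/5)*(1/286) = 479/715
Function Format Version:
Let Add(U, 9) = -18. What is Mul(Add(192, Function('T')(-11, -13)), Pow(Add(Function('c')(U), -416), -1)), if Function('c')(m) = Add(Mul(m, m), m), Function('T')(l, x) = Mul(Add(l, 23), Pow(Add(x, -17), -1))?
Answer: Rational(479, 715) ≈ 0.66993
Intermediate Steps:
U = -27 (U = Add(-9, -18) = -27)
Function('T')(l, x) = Mul(Pow(Add(-17, x), -1), Add(23, l)) (Function('T')(l, x) = Mul(Add(23, l), Pow(Add(-17, x), -1)) = Mul(Pow(Add(-17, x), -1), Add(23, l)))
Function('c')(m) = Add(m, Pow(m, 2)) (Function('c')(m) = Add(Pow(m, 2), m) = Add(m, Pow(m, 2)))
Mul(Add(192, Function('T')(-11, -13)), Pow(Add(Function('c')(U), -416), -1)) = Mul(Add(192, Mul(Pow(Add(-17, -13), -1), Add(23, -11))), Pow(Add(Mul(-27, Add(1, -27)), -416), -1)) = Mul(Add(192, Mul(Pow(-30, -1), 12)), Pow(Add(Mul(-27, -26), -416), -1)) = Mul(Add(192, Mul(Rational(-1, 30), 12)), Pow(Add(702, -416), -1)) = Mul(Add(192, Rational(-2, 5)), Pow(286, -1)) = Mul(Rational(958, 5), Rational(1, 286)) = Rational(479, 715)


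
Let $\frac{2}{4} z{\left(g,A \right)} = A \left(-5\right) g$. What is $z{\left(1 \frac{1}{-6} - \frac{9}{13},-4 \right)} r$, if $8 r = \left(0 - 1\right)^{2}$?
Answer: $- \frac{335}{78} \approx -4.2949$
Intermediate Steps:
$z{\left(g,A \right)} = - 10 A g$ ($z{\left(g,A \right)} = 2 A \left(-5\right) g = 2 - 5 A g = 2 \left(- 5 A g\right) = - 10 A g$)
$r = \frac{1}{8}$ ($r = \frac{\left(0 - 1\right)^{2}}{8} = \frac{\left(-1\right)^{2}}{8} = \frac{1}{8} \cdot 1 = \frac{1}{8} \approx 0.125$)
$z{\left(1 \frac{1}{-6} - \frac{9}{13},-4 \right)} r = \left(-10\right) \left(-4\right) \left(1 \frac{1}{-6} - \frac{9}{13}\right) \frac{1}{8} = \left(-10\right) \left(-4\right) \left(1 \left(- \frac{1}{6}\right) - \frac{9}{13}\right) \frac{1}{8} = \left(-10\right) \left(-4\right) \left(- \frac{1}{6} - \frac{9}{13}\right) \frac{1}{8} = \left(-10\right) \left(-4\right) \left(- \frac{67}{78}\right) \frac{1}{8} = \left(- \frac{1340}{39}\right) \frac{1}{8} = - \frac{335}{78}$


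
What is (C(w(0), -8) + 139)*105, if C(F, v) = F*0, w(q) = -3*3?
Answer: 14595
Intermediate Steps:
w(q) = -9
C(F, v) = 0
(C(w(0), -8) + 139)*105 = (0 + 139)*105 = 139*105 = 14595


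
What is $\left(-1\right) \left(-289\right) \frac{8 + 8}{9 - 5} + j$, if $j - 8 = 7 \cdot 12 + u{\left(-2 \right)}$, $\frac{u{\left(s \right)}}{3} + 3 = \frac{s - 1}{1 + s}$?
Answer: $1248$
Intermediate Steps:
$u{\left(s \right)} = -9 + \frac{3 \left(-1 + s\right)}{1 + s}$ ($u{\left(s \right)} = -9 + 3 \frac{s - 1}{1 + s} = -9 + 3 \frac{-1 + s}{1 + s} = -9 + \frac{3 \left(-1 + s\right)}{1 + s}$)
$j = 92$ ($j = 8 + \left(7 \cdot 12 + \frac{6 \left(-2 - -2\right)}{1 - 2}\right) = 8 + \left(84 + \frac{6 \left(-2 + 2\right)}{-1}\right) = 8 + \left(84 + 6 \left(-1\right) 0\right) = 8 + \left(84 + 0\right) = 8 + 84 = 92$)
$\left(-1\right) \left(-289\right) \frac{8 + 8}{9 - 5} + j = \left(-1\right) \left(-289\right) \frac{8 + 8}{9 - 5} + 92 = 289 \cdot \frac{16}{4} + 92 = 289 \cdot 16 \cdot \frac{1}{4} + 92 = 289 \cdot 4 + 92 = 1156 + 92 = 1248$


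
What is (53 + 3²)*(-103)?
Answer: -6386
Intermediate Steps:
(53 + 3²)*(-103) = (53 + 9)*(-103) = 62*(-103) = -6386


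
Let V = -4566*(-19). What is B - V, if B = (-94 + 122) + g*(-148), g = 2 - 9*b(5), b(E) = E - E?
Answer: -87022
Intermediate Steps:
V = 86754
b(E) = 0
g = 2 (g = 2 - 9*0 = 2 + 0 = 2)
B = -268 (B = (-94 + 122) + 2*(-148) = 28 - 296 = -268)
B - V = -268 - 1*86754 = -268 - 86754 = -87022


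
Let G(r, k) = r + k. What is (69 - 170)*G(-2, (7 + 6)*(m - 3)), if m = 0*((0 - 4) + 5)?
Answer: 4141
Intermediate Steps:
m = 0 (m = 0*(-4 + 5) = 0*1 = 0)
G(r, k) = k + r
(69 - 170)*G(-2, (7 + 6)*(m - 3)) = (69 - 170)*((7 + 6)*(0 - 3) - 2) = -101*(13*(-3) - 2) = -101*(-39 - 2) = -101*(-41) = 4141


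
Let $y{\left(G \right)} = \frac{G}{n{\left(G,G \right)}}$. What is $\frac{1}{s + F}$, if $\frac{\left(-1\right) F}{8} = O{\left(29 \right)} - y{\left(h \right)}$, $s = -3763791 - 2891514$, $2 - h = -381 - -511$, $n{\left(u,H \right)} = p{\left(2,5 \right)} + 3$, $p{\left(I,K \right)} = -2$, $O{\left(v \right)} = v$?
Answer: $- \frac{1}{6656561} \approx -1.5023 \cdot 10^{-7}$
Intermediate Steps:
$n{\left(u,H \right)} = 1$ ($n{\left(u,H \right)} = -2 + 3 = 1$)
$h = -128$ ($h = 2 - \left(-381 - -511\right) = 2 - \left(-381 + 511\right) = 2 - 130 = -128$)
$y{\left(G \right)} = G$ ($y{\left(G \right)} = \frac{G}{1} = G 1 = G$)
$s = -6655305$
$F = -1256$ ($F = - 8 \left(29 - -128\right) = - 8 \left(29 + 128\right) = \left(-8\right) 157 = -1256$)
$\frac{1}{s + F} = \frac{1}{-6655305 - 1256} = \frac{1}{-6656561} = - \frac{1}{6656561}$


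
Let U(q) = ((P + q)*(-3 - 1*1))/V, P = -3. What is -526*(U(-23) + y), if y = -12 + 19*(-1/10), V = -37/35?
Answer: 10925809/185 ≈ 59058.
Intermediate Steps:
V = -37/35 (V = -37*1/35 = -37/35 ≈ -1.0571)
U(q) = -420/37 + 140*q/37 (U(q) = ((-3 + q)*(-3 - 1*1))/(-37/35) = ((-3 + q)*(-3 - 1))*(-35/37) = ((-3 + q)*(-4))*(-35/37) = (12 - 4*q)*(-35/37) = -420/37 + 140*q/37)
y = -139/10 (y = -12 + 19*(-1*1/10) = -12 + 19*(-1/10) = -12 - 19/10 = -139/10 ≈ -13.900)
-526*(U(-23) + y) = -526*((-420/37 + (140/37)*(-23)) - 139/10) = -526*((-420/37 - 3220/37) - 139/10) = -526*(-3640/37 - 139/10) = -526*(-41543/370) = 10925809/185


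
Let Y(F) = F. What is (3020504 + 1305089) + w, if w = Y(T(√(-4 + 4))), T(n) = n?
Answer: 4325593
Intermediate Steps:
w = 0 (w = √(-4 + 4) = √0 = 0)
(3020504 + 1305089) + w = (3020504 + 1305089) + 0 = 4325593 + 0 = 4325593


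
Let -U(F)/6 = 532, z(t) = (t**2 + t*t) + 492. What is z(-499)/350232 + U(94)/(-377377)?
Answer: 13517007913/9440678676 ≈ 1.4318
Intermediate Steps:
z(t) = 492 + 2*t**2 (z(t) = (t**2 + t**2) + 492 = 2*t**2 + 492 = 492 + 2*t**2)
U(F) = -3192 (U(F) = -6*532 = -3192)
z(-499)/350232 + U(94)/(-377377) = (492 + 2*(-499)**2)/350232 - 3192/(-377377) = (492 + 2*249001)*(1/350232) - 3192*(-1/377377) = (492 + 498002)*(1/350232) + 456/53911 = 498494*(1/350232) + 456/53911 = 249247/175116 + 456/53911 = 13517007913/9440678676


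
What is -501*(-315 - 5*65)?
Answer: 320640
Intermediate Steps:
-501*(-315 - 5*65) = -501*(-315 - 325) = -501*(-640) = 320640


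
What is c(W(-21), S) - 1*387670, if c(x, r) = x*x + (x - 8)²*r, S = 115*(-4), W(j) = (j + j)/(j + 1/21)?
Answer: -19563323579/48400 ≈ -4.0420e+5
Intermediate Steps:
W(j) = 2*j/(1/21 + j) (W(j) = (2*j)/(j + 1/21) = (2*j)/(1/21 + j) = 2*j/(1/21 + j))
S = -460
c(x, r) = x² + r*(-8 + x)² (c(x, r) = x² + (-8 + x)²*r = x² + r*(-8 + x)²)
c(W(-21), S) - 1*387670 = ((42*(-21)/(1 + 21*(-21)))² - 460*(-8 + 42*(-21)/(1 + 21*(-21)))²) - 1*387670 = ((42*(-21)/(1 - 441))² - 460*(-8 + 42*(-21)/(1 - 441))²) - 387670 = ((42*(-21)/(-440))² - 460*(-8 + 42*(-21)/(-440))²) - 387670 = ((42*(-21)*(-1/440))² - 460*(-8 + 42*(-21)*(-1/440))²) - 387670 = ((441/220)² - 460*(-8 + 441/220)²) - 387670 = (194481/48400 - 460*(-1319/220)²) - 387670 = (194481/48400 - 460*1739761/48400) - 387670 = (194481/48400 - 40014503/2420) - 387670 = -800095579/48400 - 387670 = -19563323579/48400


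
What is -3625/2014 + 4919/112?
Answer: 4750433/112784 ≈ 42.120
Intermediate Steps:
-3625/2014 + 4919/112 = 4750433/112784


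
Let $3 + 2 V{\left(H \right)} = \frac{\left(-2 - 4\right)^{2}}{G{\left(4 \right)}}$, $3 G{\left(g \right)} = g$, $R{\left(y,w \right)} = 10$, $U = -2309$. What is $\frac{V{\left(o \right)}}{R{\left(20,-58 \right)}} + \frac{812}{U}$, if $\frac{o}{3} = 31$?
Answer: $\frac{9794}{11545} \approx 0.84833$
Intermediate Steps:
$o = 93$ ($o = 3 \cdot 31 = 93$)
$G{\left(g \right)} = \frac{g}{3}$
$V{\left(H \right)} = 12$ ($V{\left(H \right)} = - \frac{3}{2} + \frac{\left(-2 - 4\right)^{2} \frac{1}{\frac{1}{3} \cdot 4}}{2} = - \frac{3}{2} + \frac{\left(-6\right)^{2} \frac{1}{\frac{4}{3}}}{2} = - \frac{3}{2} + \frac{36 \cdot \frac{3}{4}}{2} = - \frac{3}{2} + \frac{1}{2} \cdot 27 = - \frac{3}{2} + \frac{27}{2} = 12$)
$\frac{V{\left(o \right)}}{R{\left(20,-58 \right)}} + \frac{812}{U} = \frac{12}{10} + \frac{812}{-2309} = 12 \cdot \frac{1}{10} + 812 \left(- \frac{1}{2309}\right) = \frac{6}{5} - \frac{812}{2309} = \frac{9794}{11545}$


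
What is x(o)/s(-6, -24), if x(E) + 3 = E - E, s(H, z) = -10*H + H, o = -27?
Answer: -1/18 ≈ -0.055556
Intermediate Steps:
s(H, z) = -9*H
x(E) = -3 (x(E) = -3 + (E - E) = -3 + 0 = -3)
x(o)/s(-6, -24) = -3/((-9*(-6))) = -3/54 = -3*1/54 = -1/18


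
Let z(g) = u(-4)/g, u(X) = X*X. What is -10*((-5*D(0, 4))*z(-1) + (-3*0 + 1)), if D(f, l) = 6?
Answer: -4810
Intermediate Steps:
u(X) = X²
z(g) = 16/g (z(g) = (-4)²/g = 16/g)
-10*((-5*D(0, 4))*z(-1) + (-3*0 + 1)) = -10*((-5*6)*(16/(-1)) + (-3*0 + 1)) = -10*(-480*(-1) + (0 + 1)) = -10*(-30*(-16) + 1) = -10*(480 + 1) = -10*481 = -4810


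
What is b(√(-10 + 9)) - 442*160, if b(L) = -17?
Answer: -70737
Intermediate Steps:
b(√(-10 + 9)) - 442*160 = -17 - 442*160 = -17 - 70720 = -70737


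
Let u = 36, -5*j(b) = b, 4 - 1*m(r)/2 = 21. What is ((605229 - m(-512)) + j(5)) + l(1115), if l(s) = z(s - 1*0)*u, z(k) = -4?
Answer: 605118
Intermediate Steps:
m(r) = -34 (m(r) = 8 - 2*21 = 8 - 42 = -34)
j(b) = -b/5
l(s) = -144 (l(s) = -4*36 = -144)
((605229 - m(-512)) + j(5)) + l(1115) = ((605229 - 1*(-34)) - ⅕*5) - 144 = ((605229 + 34) - 1) - 144 = (605263 - 1) - 144 = 605262 - 144 = 605118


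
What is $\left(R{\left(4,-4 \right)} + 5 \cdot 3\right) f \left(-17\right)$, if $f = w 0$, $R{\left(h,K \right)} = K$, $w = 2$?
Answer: $0$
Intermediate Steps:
$f = 0$ ($f = 2 \cdot 0 = 0$)
$\left(R{\left(4,-4 \right)} + 5 \cdot 3\right) f \left(-17\right) = \left(-4 + 5 \cdot 3\right) 0 \left(-17\right) = \left(-4 + 15\right) 0 \left(-17\right) = 11 \cdot 0 \left(-17\right) = 0 \left(-17\right) = 0$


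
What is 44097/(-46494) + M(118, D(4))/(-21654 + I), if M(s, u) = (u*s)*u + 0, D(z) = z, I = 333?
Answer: -38073067/36714762 ≈ -1.0370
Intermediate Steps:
M(s, u) = s*u² (M(s, u) = (s*u)*u + 0 = s*u² + 0 = s*u²)
44097/(-46494) + M(118, D(4))/(-21654 + I) = 44097/(-46494) + (118*4²)/(-21654 + 333) = 44097*(-1/46494) + (118*16)/(-21321) = -14699/15498 + 1888*(-1/21321) = -14699/15498 - 1888/21321 = -38073067/36714762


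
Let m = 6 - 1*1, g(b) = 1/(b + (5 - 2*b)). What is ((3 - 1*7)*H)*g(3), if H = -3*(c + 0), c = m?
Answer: 30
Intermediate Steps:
g(b) = 1/(5 - b)
m = 5 (m = 6 - 1 = 5)
c = 5
H = -15 (H = -3*(5 + 0) = -3*5 = -15)
((3 - 1*7)*H)*g(3) = ((3 - 1*7)*(-15))*(-1/(-5 + 3)) = ((3 - 7)*(-15))*(-1/(-2)) = (-4*(-15))*(-1*(-½)) = 60*(½) = 30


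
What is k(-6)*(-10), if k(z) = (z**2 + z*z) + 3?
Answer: -750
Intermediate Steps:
k(z) = 3 + 2*z**2 (k(z) = (z**2 + z**2) + 3 = 2*z**2 + 3 = 3 + 2*z**2)
k(-6)*(-10) = (3 + 2*(-6)**2)*(-10) = (3 + 2*36)*(-10) = (3 + 72)*(-10) = 75*(-10) = -750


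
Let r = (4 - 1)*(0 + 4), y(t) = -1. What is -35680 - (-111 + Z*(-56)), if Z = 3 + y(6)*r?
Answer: -36073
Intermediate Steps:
r = 12 (r = 3*4 = 12)
Z = -9 (Z = 3 - 1*12 = 3 - 12 = -9)
-35680 - (-111 + Z*(-56)) = -35680 - (-111 - 9*(-56)) = -35680 - (-111 + 504) = -35680 - 1*393 = -35680 - 393 = -36073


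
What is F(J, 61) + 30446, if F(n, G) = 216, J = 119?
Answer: 30662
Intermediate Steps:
F(J, 61) + 30446 = 216 + 30446 = 30662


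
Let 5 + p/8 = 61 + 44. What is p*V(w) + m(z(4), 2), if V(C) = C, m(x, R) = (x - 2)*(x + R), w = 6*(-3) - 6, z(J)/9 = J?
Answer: -17908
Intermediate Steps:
z(J) = 9*J
w = -24 (w = -18 - 6 = -24)
m(x, R) = (-2 + x)*(R + x)
p = 800 (p = -40 + 8*(61 + 44) = -40 + 8*105 = -40 + 840 = 800)
p*V(w) + m(z(4), 2) = 800*(-24) + ((9*4)² - 2*2 - 18*4 + 2*(9*4)) = -19200 + (36² - 4 - 2*36 + 2*36) = -19200 + (1296 - 4 - 72 + 72) = -19200 + 1292 = -17908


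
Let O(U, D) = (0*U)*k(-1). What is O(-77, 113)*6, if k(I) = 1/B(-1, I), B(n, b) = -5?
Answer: 0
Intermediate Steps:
k(I) = -⅕ (k(I) = 1/(-5) = -⅕)
O(U, D) = 0 (O(U, D) = (0*U)*(-⅕) = 0*(-⅕) = 0)
O(-77, 113)*6 = 0*6 = 0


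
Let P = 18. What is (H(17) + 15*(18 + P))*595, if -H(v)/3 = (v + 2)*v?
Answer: -255255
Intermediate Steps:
H(v) = -3*v*(2 + v) (H(v) = -3*(v + 2)*v = -3*(2 + v)*v = -3*v*(2 + v))
(H(17) + 15*(18 + P))*595 = (-3*17*(2 + 17) + 15*(18 + 18))*595 = (-3*17*19 + 15*36)*595 = (-969 + 540)*595 = -429*595 = -255255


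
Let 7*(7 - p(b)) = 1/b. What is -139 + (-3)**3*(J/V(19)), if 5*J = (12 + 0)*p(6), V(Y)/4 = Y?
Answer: -192781/1330 ≈ -144.95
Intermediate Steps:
V(Y) = 4*Y
p(b) = 7 - 1/(7*b)
J = 586/35 (J = ((12 + 0)*(7 - 1/7/6))/5 = (12*(7 - 1/7*1/6))/5 = (12*(7 - 1/42))/5 = (12*(293/42))/5 = (1/5)*(586/7) = 586/35 ≈ 16.743)
-139 + (-3)**3*(J/V(19)) = -139 + (-3)**3*(586/(35*((4*19)))) = -139 - 15822/(35*76) = -139 - 27*293/1330 = -139 - 7911/1330 = -192781/1330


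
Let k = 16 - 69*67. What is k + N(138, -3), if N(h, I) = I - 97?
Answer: -4707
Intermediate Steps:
N(h, I) = -97 + I
k = -4607 (k = 16 - 4623 = -4607)
k + N(138, -3) = -4607 + (-97 - 3) = -4607 - 100 = -4707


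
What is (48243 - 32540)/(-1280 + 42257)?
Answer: 15703/40977 ≈ 0.38321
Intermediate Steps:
(48243 - 32540)/(-1280 + 42257) = 15703/40977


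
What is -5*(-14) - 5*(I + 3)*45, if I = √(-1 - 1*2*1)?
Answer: -605 - 225*I*√3 ≈ -605.0 - 389.71*I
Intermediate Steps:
I = I*√3 (I = √(-1 - 2*1) = √(-1 - 2) = √(-3) = I*√3 ≈ 1.732*I)
-5*(-14) - 5*(I + 3)*45 = -5*(-14) - 5*(I*√3 + 3)*45 = 70 - 5*(3 + I*√3)*45 = 70 + (-15 - 5*I*√3)*45 = 70 + (-675 - 225*I*√3) = -605 - 225*I*√3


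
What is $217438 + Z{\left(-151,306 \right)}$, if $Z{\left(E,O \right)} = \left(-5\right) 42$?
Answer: $217228$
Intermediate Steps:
$Z{\left(E,O \right)} = -210$
$217438 + Z{\left(-151,306 \right)} = 217438 - 210 = 217228$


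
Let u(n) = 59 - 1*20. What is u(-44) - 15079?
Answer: -15040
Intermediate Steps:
u(n) = 39 (u(n) = 59 - 20 = 39)
u(-44) - 15079 = 39 - 15079 = -15040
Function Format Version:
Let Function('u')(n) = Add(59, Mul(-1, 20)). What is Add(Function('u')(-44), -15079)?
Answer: -15040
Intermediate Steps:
Function('u')(n) = 39 (Function('u')(n) = Add(59, -20) = 39)
Add(Function('u')(-44), -15079) = Add(39, -15079) = -15040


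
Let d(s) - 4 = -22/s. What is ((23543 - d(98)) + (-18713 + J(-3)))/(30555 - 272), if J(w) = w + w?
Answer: 236191/1483867 ≈ 0.15917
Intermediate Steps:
J(w) = 2*w
d(s) = 4 - 22/s
((23543 - d(98)) + (-18713 + J(-3)))/(30555 - 272) = ((23543 - (4 - 22/98)) + (-18713 + 2*(-3)))/(30555 - 272) = ((23543 - (4 - 22*1/98)) + (-18713 - 6))/30283 = ((23543 - (4 - 11/49)) - 18719)*(1/30283) = ((23543 - 1*185/49) - 18719)*(1/30283) = ((23543 - 185/49) - 18719)*(1/30283) = (1153422/49 - 18719)*(1/30283) = (236191/49)*(1/30283) = 236191/1483867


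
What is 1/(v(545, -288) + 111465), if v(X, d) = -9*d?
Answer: 1/114057 ≈ 8.7675e-6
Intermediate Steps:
1/(v(545, -288) + 111465) = 1/(-9*(-288) + 111465) = 1/(2592 + 111465) = 1/114057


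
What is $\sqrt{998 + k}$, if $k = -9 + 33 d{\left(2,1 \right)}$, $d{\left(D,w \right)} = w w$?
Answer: $\sqrt{1022} \approx 31.969$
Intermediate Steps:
$d{\left(D,w \right)} = w^{2}$
$k = 24$ ($k = -9 + 33 \cdot 1^{2} = -9 + 33 \cdot 1 = -9 + 33 = 24$)
$\sqrt{998 + k} = \sqrt{998 + 24} = \sqrt{1022}$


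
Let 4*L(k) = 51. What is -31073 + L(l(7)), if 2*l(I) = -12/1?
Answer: -124241/4 ≈ -31060.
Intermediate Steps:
l(I) = -6 (l(I) = (-12/1)/2 = (-12*1)/2 = (½)*(-12) = -6)
L(k) = 51/4 (L(k) = (¼)*51 = 51/4)
-31073 + L(l(7)) = -31073 + 51/4 = -124241/4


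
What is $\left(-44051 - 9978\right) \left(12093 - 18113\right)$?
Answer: $325254580$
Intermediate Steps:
$\left(-44051 - 9978\right) \left(12093 - 18113\right) = - 54029 \left(12093 - 18113\right) = \left(-54029\right) \left(-6020\right) = 325254580$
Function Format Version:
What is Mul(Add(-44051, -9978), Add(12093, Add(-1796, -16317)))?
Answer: 325254580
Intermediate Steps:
Mul(Add(-44051, -9978), Add(12093, Add(-1796, -16317))) = Mul(-54029, Add(12093, -18113)) = Mul(-54029, -6020) = 325254580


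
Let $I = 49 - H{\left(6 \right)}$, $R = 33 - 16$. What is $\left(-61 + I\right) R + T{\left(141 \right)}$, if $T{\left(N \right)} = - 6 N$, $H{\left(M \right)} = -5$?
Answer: $-965$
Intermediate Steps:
$R = 17$
$I = 54$ ($I = 49 - -5 = 49 + 5 = 54$)
$\left(-61 + I\right) R + T{\left(141 \right)} = \left(-61 + 54\right) 17 - 846 = \left(-7\right) 17 - 846 = -119 - 846 = -965$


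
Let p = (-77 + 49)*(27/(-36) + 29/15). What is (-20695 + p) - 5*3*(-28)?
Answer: -304622/15 ≈ -20308.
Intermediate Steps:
p = -497/15 (p = -28*(27*(-1/36) + 29*(1/15)) = -28*(-3/4 + 29/15) = -28*71/60 = -497/15 ≈ -33.133)
(-20695 + p) - 5*3*(-28) = (-20695 - 497/15) - 5*3*(-28) = -310922/15 - 15*(-28) = -310922/15 + 420 = -304622/15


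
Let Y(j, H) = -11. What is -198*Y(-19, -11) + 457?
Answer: 2635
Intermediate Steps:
-198*Y(-19, -11) + 457 = -198*(-11) + 457 = 2178 + 457 = 2635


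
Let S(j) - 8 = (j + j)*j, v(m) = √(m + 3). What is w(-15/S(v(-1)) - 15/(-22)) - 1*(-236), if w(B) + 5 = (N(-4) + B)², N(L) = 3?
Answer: 458665/1936 ≈ 236.91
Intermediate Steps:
v(m) = √(3 + m)
S(j) = 8 + 2*j² (S(j) = 8 + (j + j)*j = 8 + (2*j)*j = 8 + 2*j²)
w(B) = -5 + (3 + B)²
w(-15/S(v(-1)) - 15/(-22)) - 1*(-236) = (-5 + (3 + (-15/(8 + 2*(√(3 - 1))²) - 15/(-22)))²) - 1*(-236) = (-5 + (3 + (-15/(8 + 2*(√2)²) - 15*(-1/22)))²) + 236 = (-5 + (3 + (-15/(8 + 2*2) + 15/22))²) + 236 = (-5 + (3 + (-15/(8 + 4) + 15/22))²) + 236 = (-5 + (3 + (-15/12 + 15/22))²) + 236 = (-5 + (3 + (-15*1/12 + 15/22))²) + 236 = (-5 + (3 + (-5/4 + 15/22))²) + 236 = (-5 + (3 - 25/44)²) + 236 = (-5 + (107/44)²) + 236 = (-5 + 11449/1936) + 236 = 1769/1936 + 236 = 458665/1936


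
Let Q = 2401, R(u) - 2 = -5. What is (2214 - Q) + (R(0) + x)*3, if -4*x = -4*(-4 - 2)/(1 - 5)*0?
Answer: -196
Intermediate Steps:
R(u) = -3 (R(u) = 2 - 5 = -3)
x = 0 (x = -(-4*(-4 - 2)/(1 - 5))*0/4 = -(-(-24)/(-4))*0/4 = -(-(-24)*(-1)/4)*0/4 = -(-4*3/2)*0/4 = -(-3)*0/2 = -¼*0 = 0)
(2214 - Q) + (R(0) + x)*3 = (2214 - 1*2401) + (-3 + 0)*3 = (2214 - 2401) - 3*3 = -187 - 9 = -196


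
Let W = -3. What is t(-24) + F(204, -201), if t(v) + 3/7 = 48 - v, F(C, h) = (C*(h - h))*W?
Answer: 501/7 ≈ 71.571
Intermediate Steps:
F(C, h) = 0 (F(C, h) = (C*(h - h))*(-3) = (C*0)*(-3) = 0*(-3) = 0)
t(v) = 333/7 - v (t(v) = -3/7 + (48 - v) = 333/7 - v)
t(-24) + F(204, -201) = (333/7 - 1*(-24)) + 0 = (333/7 + 24) + 0 = 501/7 + 0 = 501/7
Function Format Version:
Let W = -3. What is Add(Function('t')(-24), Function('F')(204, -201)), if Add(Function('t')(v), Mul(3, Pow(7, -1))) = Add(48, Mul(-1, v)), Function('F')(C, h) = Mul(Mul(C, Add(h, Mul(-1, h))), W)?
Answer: Rational(501, 7) ≈ 71.571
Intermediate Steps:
Function('F')(C, h) = 0 (Function('F')(C, h) = Mul(Mul(C, Add(h, Mul(-1, h))), -3) = Mul(Mul(C, 0), -3) = Mul(0, -3) = 0)
Function('t')(v) = Add(Rational(333, 7), Mul(-1, v)) (Function('t')(v) = Add(Rational(-3, 7), Add(48, Mul(-1, v))) = Add(Rational(333, 7), Mul(-1, v)))
Add(Function('t')(-24), Function('F')(204, -201)) = Add(Add(Rational(333, 7), Mul(-1, -24)), 0) = Add(Add(Rational(333, 7), 24), 0) = Add(Rational(501, 7), 0) = Rational(501, 7)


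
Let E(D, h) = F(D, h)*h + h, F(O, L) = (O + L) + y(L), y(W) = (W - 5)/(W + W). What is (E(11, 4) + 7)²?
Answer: 19881/4 ≈ 4970.3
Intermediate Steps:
y(W) = (-5 + W)/(2*W) (y(W) = (-5 + W)/((2*W)) = (-5 + W)*(1/(2*W)) = (-5 + W)/(2*W))
F(O, L) = L + O + (-5 + L)/(2*L) (F(O, L) = (O + L) + (-5 + L)/(2*L) = (L + O) + (-5 + L)/(2*L) = L + O + (-5 + L)/(2*L))
E(D, h) = h + h*(½ + D + h - 5/(2*h)) (E(D, h) = (½ + h + D - 5/(2*h))*h + h = (½ + D + h - 5/(2*h))*h + h = h*(½ + D + h - 5/(2*h)) + h = h + h*(½ + D + h - 5/(2*h)))
(E(11, 4) + 7)² = ((-5/2 + (3/2)*4 + 4*(11 + 4)) + 7)² = ((-5/2 + 6 + 4*15) + 7)² = ((-5/2 + 6 + 60) + 7)² = (127/2 + 7)² = (141/2)² = 19881/4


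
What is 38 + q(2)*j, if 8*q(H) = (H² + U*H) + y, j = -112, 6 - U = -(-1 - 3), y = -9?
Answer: 52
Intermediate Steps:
U = 2 (U = 6 - (-1)*(-1 - 3) = 6 - (-1)*(-4) = 6 - 1*4 = 6 - 4 = 2)
q(H) = -9/8 + H/4 + H²/8 (q(H) = ((H² + 2*H) - 9)/8 = (-9 + H² + 2*H)/8 = -9/8 + H/4 + H²/8)
38 + q(2)*j = 38 + (-9/8 + (¼)*2 + (⅛)*2²)*(-112) = 38 + (-9/8 + ½ + (⅛)*4)*(-112) = 38 + (-9/8 + ½ + ½)*(-112) = 38 - ⅛*(-112) = 38 + 14 = 52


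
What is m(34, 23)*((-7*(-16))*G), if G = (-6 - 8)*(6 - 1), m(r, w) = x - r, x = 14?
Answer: 156800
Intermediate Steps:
m(r, w) = 14 - r
G = -70 (G = -14*5 = -70)
m(34, 23)*((-7*(-16))*G) = (14 - 1*34)*(-7*(-16)*(-70)) = (14 - 34)*(112*(-70)) = -20*(-7840) = 156800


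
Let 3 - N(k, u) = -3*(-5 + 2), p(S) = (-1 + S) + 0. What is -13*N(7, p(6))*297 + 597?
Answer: 23763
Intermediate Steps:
p(S) = -1 + S
N(k, u) = -6 (N(k, u) = 3 - (-3)*(-5 + 2) = 3 - (-3)*(-3) = 3 - 1*9 = 3 - 9 = -6)
-13*N(7, p(6))*297 + 597 = -13*(-6)*297 + 597 = 78*297 + 597 = 23166 + 597 = 23763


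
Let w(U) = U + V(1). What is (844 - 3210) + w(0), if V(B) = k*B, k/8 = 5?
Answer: -2326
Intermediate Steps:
k = 40 (k = 8*5 = 40)
V(B) = 40*B
w(U) = 40 + U (w(U) = U + 40*1 = U + 40 = 40 + U)
(844 - 3210) + w(0) = (844 - 3210) + (40 + 0) = -2366 + 40 = -2326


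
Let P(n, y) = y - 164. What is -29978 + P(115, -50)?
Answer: -30192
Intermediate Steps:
P(n, y) = -164 + y
-29978 + P(115, -50) = -29978 + (-164 - 50) = -29978 - 214 = -30192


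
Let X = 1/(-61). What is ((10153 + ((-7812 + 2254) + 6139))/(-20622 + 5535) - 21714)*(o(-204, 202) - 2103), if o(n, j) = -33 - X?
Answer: 14228641888780/306769 ≈ 4.6382e+7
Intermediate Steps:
X = -1/61 ≈ -0.016393
o(n, j) = -2012/61 (o(n, j) = -33 - 1*(-1/61) = -33 + 1/61 = -2012/61)
((10153 + ((-7812 + 2254) + 6139))/(-20622 + 5535) - 21714)*(o(-204, 202) - 2103) = ((10153 + ((-7812 + 2254) + 6139))/(-20622 + 5535) - 21714)*(-2012/61 - 2103) = ((10153 + (-5558 + 6139))/(-15087) - 21714)*(-130295/61) = ((10153 + 581)*(-1/15087) - 21714)*(-130295/61) = (10734*(-1/15087) - 21714)*(-130295/61) = (-3578/5029 - 21714)*(-130295/61) = -109203284/5029*(-130295/61) = 14228641888780/306769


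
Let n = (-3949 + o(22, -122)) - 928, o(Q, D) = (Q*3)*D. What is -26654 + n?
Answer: -39583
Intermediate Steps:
o(Q, D) = 3*D*Q (o(Q, D) = (3*Q)*D = 3*D*Q)
n = -12929 (n = (-3949 + 3*(-122)*22) - 928 = (-3949 - 8052) - 928 = -12001 - 928 = -12929)
-26654 + n = -26654 - 12929 = -39583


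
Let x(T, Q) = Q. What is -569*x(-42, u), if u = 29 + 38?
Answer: -38123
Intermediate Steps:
u = 67
-569*x(-42, u) = -569*67 = -38123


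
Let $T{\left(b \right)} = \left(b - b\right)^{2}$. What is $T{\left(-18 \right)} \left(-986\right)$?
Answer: $0$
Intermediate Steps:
$T{\left(b \right)} = 0$ ($T{\left(b \right)} = 0^{2} = 0$)
$T{\left(-18 \right)} \left(-986\right) = 0 \left(-986\right) = 0$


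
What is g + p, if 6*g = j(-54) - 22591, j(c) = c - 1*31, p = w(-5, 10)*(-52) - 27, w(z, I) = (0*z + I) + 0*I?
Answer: -12979/3 ≈ -4326.3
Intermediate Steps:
w(z, I) = I (w(z, I) = (0 + I) + 0 = I + 0 = I)
p = -547 (p = 10*(-52) - 27 = -520 - 27 = -547)
j(c) = -31 + c (j(c) = c - 31 = -31 + c)
g = -11338/3 (g = ((-31 - 54) - 22591)/6 = (-85 - 22591)/6 = (⅙)*(-22676) = -11338/3 ≈ -3779.3)
g + p = -11338/3 - 547 = -12979/3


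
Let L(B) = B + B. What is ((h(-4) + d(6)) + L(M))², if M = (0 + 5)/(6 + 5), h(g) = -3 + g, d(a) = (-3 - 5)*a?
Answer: 354025/121 ≈ 2925.8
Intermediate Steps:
d(a) = -8*a
M = 5/11 ≈ 0.45455
L(B) = 2*B
((h(-4) + d(6)) + L(M))² = (((-3 - 4) - 8*6) + 2*(5/11))² = ((-7 - 48) + 10/11)² = (-55 + 10/11)² = (-595/11)² = 354025/121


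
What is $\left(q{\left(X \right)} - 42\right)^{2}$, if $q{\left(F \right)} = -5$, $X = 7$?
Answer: $2209$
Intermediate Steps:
$\left(q{\left(X \right)} - 42\right)^{2} = \left(-5 - 42\right)^{2} = \left(-47\right)^{2} = 2209$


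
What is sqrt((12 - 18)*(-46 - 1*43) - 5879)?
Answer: I*sqrt(5345) ≈ 73.109*I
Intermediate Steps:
sqrt((12 - 18)*(-46 - 1*43) - 5879) = sqrt(-6*(-46 - 43) - 5879) = sqrt(-6*(-89) - 5879) = sqrt(534 - 5879) = sqrt(-5345) = I*sqrt(5345)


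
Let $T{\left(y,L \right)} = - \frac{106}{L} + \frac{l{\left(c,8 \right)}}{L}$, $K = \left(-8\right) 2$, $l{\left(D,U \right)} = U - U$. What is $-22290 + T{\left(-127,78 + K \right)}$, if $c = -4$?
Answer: $- \frac{691043}{31} \approx -22292.0$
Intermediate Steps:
$l{\left(D,U \right)} = 0$
$K = -16$
$T{\left(y,L \right)} = - \frac{106}{L}$ ($T{\left(y,L \right)} = - \frac{106}{L} + \frac{0}{L} = - \frac{106}{L} + 0 = - \frac{106}{L}$)
$-22290 + T{\left(-127,78 + K \right)} = -22290 - \frac{106}{78 - 16} = -22290 - \frac{106}{62} = -22290 - \frac{53}{31} = - \frac{691043}{31}$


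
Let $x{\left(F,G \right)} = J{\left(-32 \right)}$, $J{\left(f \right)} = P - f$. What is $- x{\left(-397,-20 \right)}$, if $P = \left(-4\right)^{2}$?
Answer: $-48$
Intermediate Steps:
$P = 16$
$J{\left(f \right)} = 16 - f$
$x{\left(F,G \right)} = 48$ ($x{\left(F,G \right)} = 16 - -32 = 16 + 32 = 48$)
$- x{\left(-397,-20 \right)} = \left(-1\right) 48 = -48$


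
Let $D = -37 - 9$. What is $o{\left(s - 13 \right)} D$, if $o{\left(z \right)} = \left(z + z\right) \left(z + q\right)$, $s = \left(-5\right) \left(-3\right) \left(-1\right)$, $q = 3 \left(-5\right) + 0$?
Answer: $-110768$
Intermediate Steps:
$q = -15$ ($q = -15 + 0 = -15$)
$s = -15$ ($s = 15 \left(-1\right) = -15$)
$D = -46$ ($D = -37 - 9 = -46$)
$o{\left(z \right)} = 2 z \left(-15 + z\right)$ ($o{\left(z \right)} = \left(z + z\right) \left(z - 15\right) = 2 z \left(-15 + z\right)$)
$o{\left(s - 13 \right)} D = 2 \left(-15 - 13\right) \left(-15 - 28\right) \left(-46\right) = 2 \left(-28\right) \left(-15 - 28\right) \left(-46\right) = 2 \left(-28\right) \left(-43\right) \left(-46\right) = 2408 \left(-46\right) = -110768$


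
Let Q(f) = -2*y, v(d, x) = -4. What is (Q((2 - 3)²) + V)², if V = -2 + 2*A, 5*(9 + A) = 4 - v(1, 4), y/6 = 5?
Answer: 147456/25 ≈ 5898.2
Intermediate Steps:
y = 30 (y = 6*5 = 30)
A = -37/5 (A = -9 + (4 - 1*(-4))/5 = -9 + (4 + 4)/5 = -9 + (⅕)*8 = -9 + 8/5 = -37/5 ≈ -7.4000)
Q(f) = -60 (Q(f) = -2*30 = -60)
V = -84/5 (V = -2 + 2*(-37/5) = -2 - 74/5 = -84/5 ≈ -16.800)
(Q((2 - 3)²) + V)² = (-60 - 84/5)² = (-384/5)² = 147456/25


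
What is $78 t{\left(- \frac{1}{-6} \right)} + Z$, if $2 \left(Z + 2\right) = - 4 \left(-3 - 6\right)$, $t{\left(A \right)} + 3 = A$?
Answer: $-205$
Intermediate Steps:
$t{\left(A \right)} = -3 + A$
$Z = 16$ ($Z = -2 + \frac{\left(-4\right) \left(-3 - 6\right)}{2} = -2 + \frac{\left(-4\right) \left(-9\right)}{2} = -2 + \frac{1}{2} \cdot 36 = -2 + 18 = 16$)
$78 t{\left(- \frac{1}{-6} \right)} + Z = 78 \left(-3 - \frac{1}{-6}\right) + 16 = 78 \left(-3 - - \frac{1}{6}\right) + 16 = 78 \left(-3 + \frac{1}{6}\right) + 16 = 78 \left(- \frac{17}{6}\right) + 16 = -221 + 16 = -205$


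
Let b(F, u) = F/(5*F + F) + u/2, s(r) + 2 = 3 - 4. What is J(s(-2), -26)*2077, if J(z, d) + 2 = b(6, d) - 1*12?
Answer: -334397/6 ≈ -55733.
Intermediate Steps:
s(r) = -3 (s(r) = -2 + (3 - 4) = -2 - 1 = -3)
b(F, u) = 1/6 + u/2 (b(F, u) = F/((6*F)) + u*(1/2) = F*(1/(6*F)) + u/2 = 1/6 + u/2)
J(z, d) = -83/6 + d/2 (J(z, d) = -2 + ((1/6 + d/2) - 1*12) = -2 + ((1/6 + d/2) - 12) = -2 + (-71/6 + d/2) = -83/6 + d/2)
J(s(-2), -26)*2077 = (-83/6 + (1/2)*(-26))*2077 = (-83/6 - 13)*2077 = -161/6*2077 = -334397/6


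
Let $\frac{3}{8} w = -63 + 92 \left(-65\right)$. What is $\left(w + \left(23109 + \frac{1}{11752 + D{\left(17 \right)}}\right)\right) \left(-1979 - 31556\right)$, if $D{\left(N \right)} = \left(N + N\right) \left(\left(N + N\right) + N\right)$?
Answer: $- \frac{9489625009435}{40458} \approx -2.3455 \cdot 10^{8}$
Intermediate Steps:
$D{\left(N \right)} = 6 N^{2}$ ($D{\left(N \right)} = 2 N \left(2 N + N\right) = 2 N 3 N = 6 N^{2}$)
$w = - \frac{48344}{3}$ ($w = \frac{8 \left(-63 + 92 \left(-65\right)\right)}{3} = \frac{8 \left(-63 - 5980\right)}{3} = \frac{8}{3} \left(-6043\right) = - \frac{48344}{3} \approx -16115.0$)
$\left(w + \left(23109 + \frac{1}{11752 + D{\left(17 \right)}}\right)\right) \left(-1979 - 31556\right) = \left(- \frac{48344}{3} + \left(23109 + \frac{1}{11752 + 6 \cdot 17^{2}}\right)\right) \left(-1979 - 31556\right) = \left(- \frac{48344}{3} + \left(23109 + \frac{1}{11752 + 6 \cdot 289}\right)\right) \left(-33535\right) = \left(- \frac{48344}{3} + \left(23109 + \frac{1}{11752 + 1734}\right)\right) \left(-33535\right) = \left(- \frac{48344}{3} + \left(23109 + \frac{1}{13486}\right)\right) \left(-33535\right) = \left(- \frac{48344}{3} + \frac{311647975}{13486}\right) \left(-33535\right) = \frac{282976741}{40458} \left(-33535\right) = - \frac{9489625009435}{40458}$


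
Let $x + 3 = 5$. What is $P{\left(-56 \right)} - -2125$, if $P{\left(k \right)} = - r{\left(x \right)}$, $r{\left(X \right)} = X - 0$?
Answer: $2123$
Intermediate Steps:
$x = 2$ ($x = -3 + 5 = 2$)
$r{\left(X \right)} = X$ ($r{\left(X \right)} = X + 0 = X$)
$P{\left(k \right)} = -2$ ($P{\left(k \right)} = \left(-1\right) 2 = -2$)
$P{\left(-56 \right)} - -2125 = -2 - -2125 = -2 + 2125 = 2123$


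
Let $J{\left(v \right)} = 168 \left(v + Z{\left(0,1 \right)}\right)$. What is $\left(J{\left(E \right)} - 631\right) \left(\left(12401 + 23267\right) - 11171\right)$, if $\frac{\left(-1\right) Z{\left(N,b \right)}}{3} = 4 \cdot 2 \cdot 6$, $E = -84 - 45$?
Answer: $-1138988015$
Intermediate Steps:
$E = -129$
$Z{\left(N,b \right)} = -144$ ($Z{\left(N,b \right)} = - 3 \cdot 4 \cdot 2 \cdot 6 = - 3 \cdot 8 \cdot 6 = \left(-3\right) 48 = -144$)
$J{\left(v \right)} = -24192 + 168 v$ ($J{\left(v \right)} = 168 \left(v - 144\right) = 168 \left(-144 + v\right) = -24192 + 168 v$)
$\left(J{\left(E \right)} - 631\right) \left(\left(12401 + 23267\right) - 11171\right) = \left(\left(-24192 + 168 \left(-129\right)\right) - 631\right) \left(\left(12401 + 23267\right) - 11171\right) = \left(\left(-24192 - 21672\right) - 631\right) \left(35668 - 11171\right) = \left(-45864 - 631\right) 24497 = \left(-46495\right) 24497 = -1138988015$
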